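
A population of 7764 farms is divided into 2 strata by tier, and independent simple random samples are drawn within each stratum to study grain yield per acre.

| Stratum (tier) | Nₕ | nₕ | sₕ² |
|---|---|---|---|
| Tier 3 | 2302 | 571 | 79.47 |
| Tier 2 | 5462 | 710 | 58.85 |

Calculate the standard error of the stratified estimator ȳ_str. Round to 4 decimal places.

Var(ȳ_str) = Σₕ Wₕ²(1 − fₕ)sₕ²/nₕ with Wₕ = Nₕ/N, N = 7764.
Tier 3: Wₕ = 0.29649665; term = 0.29649665²·(1 − 0.24804518)·79.47/571 = 0.0092002248.
Tier 2: Wₕ = 0.70350335; term = 0.70350335²·(1 − 0.12998902)·58.85/710 = 0.035689889.
Sum = 0.044890114.
SE = √(0.044890114) = 0.2119.

0.2119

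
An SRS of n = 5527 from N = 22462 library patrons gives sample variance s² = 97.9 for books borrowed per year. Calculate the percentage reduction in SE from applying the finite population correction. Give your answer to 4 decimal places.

f = n/N = 5527/22462 = 0.24606001.
SE_no-fpc = √(s²/n) = 0.13309036; SE_fpc = √((1−f)s²/n) = 0.11556199.
Ratio = √(1−f) = 0.86829718. Reduction = 100·(1 − 0.86829718) = 13.1703%.

13.1703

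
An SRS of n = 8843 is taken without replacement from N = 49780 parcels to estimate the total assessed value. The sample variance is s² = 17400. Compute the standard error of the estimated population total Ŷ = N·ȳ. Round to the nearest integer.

63323

Var(Ŷ) = N²·Var(ȳ) = N²·(1 − n/N)·s²/n.
f = 8843/49780 = 0.17764162; Var(ȳ) = 0.82235838·17400/8843 = 1.6181201.
Var(Ŷ) = 49780² · 1.6181201 = 4.0097799 × 10^9.
SE(Ŷ) = √(4.0097799 × 10^9) = 63323.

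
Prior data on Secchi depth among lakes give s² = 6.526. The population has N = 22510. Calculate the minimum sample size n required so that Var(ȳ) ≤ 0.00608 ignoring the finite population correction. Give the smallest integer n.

1074

Without fpc, n₀ = s²/D = 6.526/0.00608 = 1073.3553.
Rounding up, n = 1074.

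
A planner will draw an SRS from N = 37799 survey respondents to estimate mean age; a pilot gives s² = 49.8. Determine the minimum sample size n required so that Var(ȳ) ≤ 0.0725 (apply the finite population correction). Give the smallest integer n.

Without fpc, n₀ = s²/D = 49.8/0.0725 = 686.8966.
With fpc, (1 − n/N)·s²/n ≤ D requires n ≥ n₀/(1 + n₀/N) = 686.8966/(1 + 686.8966/37799) = 674.6369.
Rounding up, n = 675.

675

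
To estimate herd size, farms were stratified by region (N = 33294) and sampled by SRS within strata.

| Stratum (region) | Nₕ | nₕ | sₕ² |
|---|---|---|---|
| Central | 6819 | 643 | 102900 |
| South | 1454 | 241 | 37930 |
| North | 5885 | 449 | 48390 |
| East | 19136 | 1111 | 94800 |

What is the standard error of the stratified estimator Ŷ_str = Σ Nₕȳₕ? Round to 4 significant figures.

Var(Ŷ_str) = Σₕ Nₕ²(1 − fₕ)sₕ²/nₕ.
Central: 6819²·(1 − 643/6819)·102900/643 = 6.739573 × 10^9.
South: 1454²·(1 − 241/1454)·37930/241 = 2.7758181 × 10^8.
North: 5885²·(1 − 449/5885)·48390/449 = 3.4477455 × 10^9.
East: 19136²·(1 − 1111/19136)·94800/1111 = 2.9432064 × 10^10.
Sum = 3.9896964 × 10^10.
SE = √(3.9896964 × 10^10) = 199700.

199700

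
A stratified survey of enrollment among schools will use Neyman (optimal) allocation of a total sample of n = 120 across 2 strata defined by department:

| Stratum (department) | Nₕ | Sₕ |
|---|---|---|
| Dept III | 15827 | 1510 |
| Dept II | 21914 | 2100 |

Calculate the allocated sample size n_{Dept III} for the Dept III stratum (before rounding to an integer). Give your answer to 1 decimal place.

Neyman allocation: nₕ = n·NₕSₕ / Σⱼ NⱼSⱼ.
Σ NⱼSⱼ = 15827·1510 + 21914·2100 = 6.991817 × 10^7.
n_{Dept III} = 120·15827·1510 / (6.991817 × 10^7) = 41.0.

41.0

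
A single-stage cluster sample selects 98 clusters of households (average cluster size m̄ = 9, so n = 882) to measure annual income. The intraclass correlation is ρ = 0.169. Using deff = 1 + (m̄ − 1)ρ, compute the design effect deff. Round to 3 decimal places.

2.352

deff = 1 + (9 − 1)·0.169 = 1 + 1.352 = 2.352.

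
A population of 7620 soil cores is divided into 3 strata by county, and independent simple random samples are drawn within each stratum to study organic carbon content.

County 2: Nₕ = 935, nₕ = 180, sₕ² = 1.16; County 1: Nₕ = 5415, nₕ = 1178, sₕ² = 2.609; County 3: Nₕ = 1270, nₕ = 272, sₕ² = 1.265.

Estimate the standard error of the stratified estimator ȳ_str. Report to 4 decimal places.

Var(ȳ_str) = Σₕ Wₕ²(1 − fₕ)sₕ²/nₕ with Wₕ = Nₕ/N, N = 7620.
County 2: Wₕ = 0.12270341; term = 0.12270341²·(1 − 0.19251337)·1.16/180 = 7.8349117 × 10^-5.
County 1: Wₕ = 0.71062992; term = 0.71062992²·(1 − 0.21754386)·2.609/1178 = 8.7513645 × 10^-4.
County 3: Wₕ = 0.16666667; term = 0.16666667²·(1 − 0.21417323)·1.265/272 = 1.0151868 × 10^-4.
Sum = 0.0010550042.
SE = √(0.0010550042) = 0.0325.

0.0325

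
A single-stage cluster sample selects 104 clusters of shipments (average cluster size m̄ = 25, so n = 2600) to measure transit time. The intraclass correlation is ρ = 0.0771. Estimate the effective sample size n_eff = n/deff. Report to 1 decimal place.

deff = 1 + (25 − 1)·0.0771 = 1 + 1.8504 = 2.8504.
n_eff = 2600 / 2.8504 = 912.2.

912.2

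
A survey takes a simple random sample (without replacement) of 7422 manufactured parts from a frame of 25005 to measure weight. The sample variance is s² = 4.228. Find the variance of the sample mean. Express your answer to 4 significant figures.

4.006 × 10^-4

Under SRS without replacement, Var(ȳ) = (1 − f)·s²/n with f = n/N = 7422/25005 = 0.29682064.
Var(ȳ) = (1 − 0.29682064)·4.228/7422 = 0.70317936·5.6965777 × 10^-4 = 4.0057159 × 10^-4.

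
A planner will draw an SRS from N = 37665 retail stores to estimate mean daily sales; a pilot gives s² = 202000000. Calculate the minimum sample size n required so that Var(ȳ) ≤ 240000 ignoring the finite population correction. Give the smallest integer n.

842

Without fpc, n₀ = s²/D = 202000000/240000 = 841.6667.
Rounding up, n = 842.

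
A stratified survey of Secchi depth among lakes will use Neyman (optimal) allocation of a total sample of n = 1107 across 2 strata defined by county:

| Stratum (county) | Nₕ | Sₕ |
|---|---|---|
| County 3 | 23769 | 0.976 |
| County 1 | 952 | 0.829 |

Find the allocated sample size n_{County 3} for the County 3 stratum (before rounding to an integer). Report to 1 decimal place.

1070.6

Neyman allocation: nₕ = n·NₕSₕ / Σⱼ NⱼSⱼ.
Σ NⱼSⱼ = 23769·0.976 + 952·0.829 = 23987.752.
n_{County 3} = 1107·23769·0.976 / 23987.752 = 1070.6.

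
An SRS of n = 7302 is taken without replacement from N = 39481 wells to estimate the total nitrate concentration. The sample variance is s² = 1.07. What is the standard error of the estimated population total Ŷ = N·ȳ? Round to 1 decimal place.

431.5

Var(Ŷ) = N²·Var(ȳ) = N²·(1 − n/N)·s²/n.
f = 7302/39481 = 0.18494972; Var(ȳ) = 0.81505028·1.07/7302 = 1.1943355 × 10^-4.
Var(Ŷ) = 39481² · (1.1943355 × 10^-4) = 186166.97.
SE(Ŷ) = √(186166.97) = 431.5.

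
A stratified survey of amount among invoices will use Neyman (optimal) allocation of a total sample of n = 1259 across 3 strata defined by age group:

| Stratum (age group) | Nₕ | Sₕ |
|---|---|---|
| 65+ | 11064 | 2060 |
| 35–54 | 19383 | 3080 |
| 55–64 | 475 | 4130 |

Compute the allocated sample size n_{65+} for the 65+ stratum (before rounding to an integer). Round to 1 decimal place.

Neyman allocation: nₕ = n·NₕSₕ / Σⱼ NⱼSⱼ.
Σ NⱼSⱼ = 11064·2060 + 19383·3080 + 475·4130 = 8.445323 × 10^7.
n_{65+} = 1259·11064·2060 / (8.445323 × 10^7) = 339.8.

339.8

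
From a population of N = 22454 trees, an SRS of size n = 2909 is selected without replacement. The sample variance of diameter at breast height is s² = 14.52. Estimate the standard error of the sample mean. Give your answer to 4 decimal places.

Under SRS without replacement, Var(ȳ) = (1 − f)·s²/n with f = n/N = 2909/22454 = 0.12955375.
Var(ȳ) = (1 − 0.12955375)·14.52/2909 = 0.87044625·0.004991406 = 0.0043447506.
SE(ȳ) = √(0.0043447506) = 0.0659.

0.0659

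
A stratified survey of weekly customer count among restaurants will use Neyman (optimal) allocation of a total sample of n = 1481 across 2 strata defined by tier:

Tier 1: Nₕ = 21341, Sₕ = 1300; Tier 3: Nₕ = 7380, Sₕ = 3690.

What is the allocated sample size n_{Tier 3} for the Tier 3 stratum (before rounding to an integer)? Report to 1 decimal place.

Neyman allocation: nₕ = n·NₕSₕ / Σⱼ NⱼSⱼ.
Σ NⱼSⱼ = 21341·1300 + 7380·3690 = 5.49755 × 10^7.
n_{Tier 3} = 1481·7380·3690 / (5.49755 × 10^7) = 733.6.

733.6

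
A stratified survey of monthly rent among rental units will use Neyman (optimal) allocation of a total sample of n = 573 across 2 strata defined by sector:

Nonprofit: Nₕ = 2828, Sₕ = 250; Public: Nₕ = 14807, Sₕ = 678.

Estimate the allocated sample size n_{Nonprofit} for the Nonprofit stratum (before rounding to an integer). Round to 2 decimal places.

Neyman allocation: nₕ = n·NₕSₕ / Σⱼ NⱼSⱼ.
Σ NⱼSⱼ = 2828·250 + 14807·678 = 1.0746146 × 10^7.
n_{Nonprofit} = 573·2828·250 / (1.0746146 × 10^7) = 37.70.

37.70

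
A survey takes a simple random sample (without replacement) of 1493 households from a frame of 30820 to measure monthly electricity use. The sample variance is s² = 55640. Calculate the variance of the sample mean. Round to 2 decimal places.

35.46

Under SRS without replacement, Var(ȳ) = (1 − f)·s²/n with f = n/N = 1493/30820 = 0.04844257.
Var(ȳ) = (1 − 0.04844257)·55640/1493 = 0.95155743·37.267247 = 35.461926.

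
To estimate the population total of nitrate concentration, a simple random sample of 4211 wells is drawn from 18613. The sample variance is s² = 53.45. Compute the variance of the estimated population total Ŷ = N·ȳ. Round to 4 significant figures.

Var(Ŷ) = N²·Var(ȳ) = N²·(1 − n/N)·s²/n.
f = 4211/18613 = 0.22623972; Var(ȳ) = 0.77376028·53.45/4211 = 0.0098212982.
Var(Ŷ) = 18613² · 0.0098212982 = 3.4025276 × 10^6.

3.403 × 10^6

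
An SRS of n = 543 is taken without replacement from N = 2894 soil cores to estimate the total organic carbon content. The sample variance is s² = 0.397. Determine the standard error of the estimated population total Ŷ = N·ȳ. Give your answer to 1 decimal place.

Var(Ŷ) = N²·Var(ȳ) = N²·(1 − n/N)·s²/n.
f = 543/2894 = 0.18762958; Var(ȳ) = 0.81237042·0.397/543 = 5.9394302 × 10^-4.
Var(Ŷ) = 2894² · (5.9394302 × 10^-4) = 4974.413.
SE(Ŷ) = √(4974.413) = 70.5.

70.5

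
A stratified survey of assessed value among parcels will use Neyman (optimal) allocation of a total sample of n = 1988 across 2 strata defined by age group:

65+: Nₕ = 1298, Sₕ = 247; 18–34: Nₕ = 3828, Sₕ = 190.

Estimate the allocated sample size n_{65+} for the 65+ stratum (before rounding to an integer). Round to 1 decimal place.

608.2

Neyman allocation: nₕ = n·NₕSₕ / Σⱼ NⱼSⱼ.
Σ NⱼSⱼ = 1298·247 + 3828·190 = 1.047926 × 10^6.
n_{65+} = 1988·1298·247 / (1.047926 × 10^6) = 608.2.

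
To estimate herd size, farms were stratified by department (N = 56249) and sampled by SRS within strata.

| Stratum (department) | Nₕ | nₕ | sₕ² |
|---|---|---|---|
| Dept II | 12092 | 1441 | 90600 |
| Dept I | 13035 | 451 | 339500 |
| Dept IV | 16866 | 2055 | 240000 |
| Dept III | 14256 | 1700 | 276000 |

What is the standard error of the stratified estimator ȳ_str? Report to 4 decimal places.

Var(ȳ_str) = Σₕ Wₕ²(1 − fₕ)sₕ²/nₕ with Wₕ = Nₕ/N, N = 56249.
Dept II: Wₕ = 0.21497271; term = 0.21497271²·(1 − 0.11916970)·90600/1441 = 2.5593114.
Dept I: Wₕ = 0.23173745; term = 0.23173745²·(1 − 0.03459916)·339500/451 = 39.026838.
Dept IV: Wₕ = 0.29984533; term = 0.29984533²·(1 − 0.12184276)·240000/2055 = 9.2207507.
Dept III: Wₕ = 0.25344451; term = 0.25344451²·(1 − 0.11924804)·276000/1700 = 9.1850081.
Sum = 59.991908.
SE = √(59.991908) = 7.7454.

7.7454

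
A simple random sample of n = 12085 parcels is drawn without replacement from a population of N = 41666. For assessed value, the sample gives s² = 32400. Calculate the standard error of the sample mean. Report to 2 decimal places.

1.38

Under SRS without replacement, Var(ȳ) = (1 − f)·s²/n with f = n/N = 12085/41666 = 0.29004464.
Var(ȳ) = (1 − 0.29004464)·32400/12085 = 0.70995536·2.6810095 = 1.9033971.
SE(ȳ) = √(1.9033971) = 1.38.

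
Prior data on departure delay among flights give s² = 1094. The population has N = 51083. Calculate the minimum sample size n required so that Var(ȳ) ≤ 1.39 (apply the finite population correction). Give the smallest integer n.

Without fpc, n₀ = s²/D = 1094/1.39 = 787.0504.
With fpc, (1 − n/N)·s²/n ≤ D requires n ≥ n₀/(1 + n₀/N) = 787.0504/(1 + 787.0504/51083) = 775.1081.
Rounding up, n = 776.

776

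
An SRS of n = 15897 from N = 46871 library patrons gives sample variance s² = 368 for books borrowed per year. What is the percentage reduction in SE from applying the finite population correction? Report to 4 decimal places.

18.7082

f = n/N = 15897/46871 = 0.33916494.
SE_no-fpc = √(s²/n) = 0.15214803; SE_fpc = √((1−f)s²/n) = 0.12368381.
Ratio = √(1−f) = 0.81291762. Reduction = 100·(1 − 0.81291762) = 18.7082%.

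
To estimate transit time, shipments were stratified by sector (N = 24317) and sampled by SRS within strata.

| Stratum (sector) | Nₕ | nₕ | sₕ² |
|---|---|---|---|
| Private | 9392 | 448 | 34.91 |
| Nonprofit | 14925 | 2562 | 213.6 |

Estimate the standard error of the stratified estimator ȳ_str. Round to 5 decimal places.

Var(ȳ_str) = Σₕ Wₕ²(1 − fₕ)sₕ²/nₕ with Wₕ = Nₕ/N, N = 24317.
Private: Wₕ = 0.38623185; term = 0.38623185²·(1 − 0.04770017)·34.91/448 = 0.01106985.
Nonprofit: Wₕ = 0.61376815; term = 0.61376815²·(1 − 0.17165829)·213.6/2562 = 0.026015989.
Sum = 0.037085839.
SE = √(0.037085839) = 0.19258.

0.19258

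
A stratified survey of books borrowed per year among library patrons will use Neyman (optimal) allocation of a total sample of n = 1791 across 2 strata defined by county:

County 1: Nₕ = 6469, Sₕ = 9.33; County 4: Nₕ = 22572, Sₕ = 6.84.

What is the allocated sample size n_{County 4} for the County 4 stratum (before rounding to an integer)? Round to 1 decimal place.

1287.6

Neyman allocation: nₕ = n·NₕSₕ / Σⱼ NⱼSⱼ.
Σ NⱼSⱼ = 6469·9.33 + 22572·6.84 = 214748.25.
n_{County 4} = 1791·22572·6.84 / 214748.25 = 1287.6.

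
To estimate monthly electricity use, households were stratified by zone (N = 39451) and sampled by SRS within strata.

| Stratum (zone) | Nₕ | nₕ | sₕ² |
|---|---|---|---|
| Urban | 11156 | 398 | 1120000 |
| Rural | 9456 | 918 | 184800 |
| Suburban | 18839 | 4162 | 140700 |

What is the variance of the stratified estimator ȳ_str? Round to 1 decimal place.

Var(ȳ_str) = Σₕ Wₕ²(1 − fₕ)sₕ²/nₕ with Wₕ = Nₕ/N, N = 39451.
Urban: Wₕ = 0.28278117; term = 0.28278117²·(1 − 0.03567587)·1120000/398 = 216.99962.
Rural: Wₕ = 0.23968974; term = 0.23968974²·(1 − 0.09708122)·184800/918 = 10.442557.
Suburban: Wₕ = 0.47752909; term = 0.47752909²·(1 − 0.22092468)·140700/4162 = 6.0058037.
Sum = 233.44798.

233.4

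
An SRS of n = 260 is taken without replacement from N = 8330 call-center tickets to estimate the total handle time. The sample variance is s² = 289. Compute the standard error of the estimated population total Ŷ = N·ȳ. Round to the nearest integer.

8644

Var(Ŷ) = N²·Var(ȳ) = N²·(1 − n/N)·s²/n.
f = 260/8330 = 0.03121248; Var(ȳ) = 0.96878752·289/260 = 1.0768446.
Var(Ŷ) = 8330² · 1.0768446 = 7.4721062 × 10^7.
SE(Ŷ) = √(7.4721062 × 10^7) = 8644.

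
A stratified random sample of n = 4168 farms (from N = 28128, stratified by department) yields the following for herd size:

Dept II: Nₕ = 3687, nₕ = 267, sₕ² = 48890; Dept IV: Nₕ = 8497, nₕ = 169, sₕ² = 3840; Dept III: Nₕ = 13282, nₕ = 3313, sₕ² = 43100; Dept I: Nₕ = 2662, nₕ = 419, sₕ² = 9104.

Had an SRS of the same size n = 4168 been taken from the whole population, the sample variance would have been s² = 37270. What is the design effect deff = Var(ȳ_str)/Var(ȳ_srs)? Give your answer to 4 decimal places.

Var(ȳ_str) = Σ Wₕ²(1−fₕ)sₕ²/nₕ with Wₕ = Nₕ/28128:
  Dept II: (3687/28128)²·(1−267/3687)·48890/267 = 2.9183025
  Dept IV: (8497/28128)²·(1−169/8497)·3840/169 = 2.0322314
  Dept III: (13282/28128)²·(1−3313/13282)·43100/3313 = 2.1771743
  Dept I: (2662/28128)²·(1−419/2662)·9104/419 = 0.16397508
  → Var(ȳ_str) = 7.2916833.
Var(ȳ_srs) = (1 − 4168/28128)·37270/4168 = 7.6169244.
deff = 7.2916833 / 7.6169244 = 0.9573.

0.9573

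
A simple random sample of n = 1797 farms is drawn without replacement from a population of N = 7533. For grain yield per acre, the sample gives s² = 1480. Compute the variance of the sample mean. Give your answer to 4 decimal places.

0.6271

Under SRS without replacement, Var(ȳ) = (1 − f)·s²/n with f = n/N = 1797/7533 = 0.23855038.
Var(ȳ) = (1 − 0.23855038)·1480/1797 = 0.76144962·0.82359488 = 0.62712601.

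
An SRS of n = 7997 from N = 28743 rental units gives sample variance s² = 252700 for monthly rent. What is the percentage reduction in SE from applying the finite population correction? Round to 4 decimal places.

15.0426

f = n/N = 7997/28743 = 0.27822426.
SE_no-fpc = √(s²/n) = 5.6213299; SE_fpc = √((1−f)s²/n) = 4.7757349.
Ratio = √(1−f) = 0.84957386. Reduction = 100·(1 − 0.84957386) = 15.0426%.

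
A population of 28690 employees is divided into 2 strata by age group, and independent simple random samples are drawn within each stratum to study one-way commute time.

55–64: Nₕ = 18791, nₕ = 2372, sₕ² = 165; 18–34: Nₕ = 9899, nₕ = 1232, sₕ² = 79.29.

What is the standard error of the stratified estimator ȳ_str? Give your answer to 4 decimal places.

0.1811

Var(ȳ_str) = Σₕ Wₕ²(1 − fₕ)sₕ²/nₕ with Wₕ = Nₕ/N, N = 28690.
55–64: Wₕ = 0.65496689; term = 0.65496689²·(1 − 0.12623064)·165/2372 = 0.026073826.
18–34: Wₕ = 0.34503311; term = 0.34503311²·(1 − 0.12445702)·79.29/1232 = 0.0067082113.
Sum = 0.032782037.
SE = √(0.032782037) = 0.1811.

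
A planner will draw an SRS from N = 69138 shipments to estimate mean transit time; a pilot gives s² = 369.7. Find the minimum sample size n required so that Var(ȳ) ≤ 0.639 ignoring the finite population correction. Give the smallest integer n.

579

Without fpc, n₀ = s²/D = 369.7/0.639 = 578.5603.
Rounding up, n = 579.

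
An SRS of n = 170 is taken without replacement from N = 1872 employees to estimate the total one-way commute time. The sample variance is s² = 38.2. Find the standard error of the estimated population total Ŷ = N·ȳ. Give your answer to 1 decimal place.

846.1

Var(Ŷ) = N²·Var(ȳ) = N²·(1 − n/N)·s²/n.
f = 170/1872 = 0.09081197; Var(ȳ) = 0.90918803·38.2/170 = 0.2042999.
Var(Ŷ) = 1872² · 0.2042999 = 715945.3.
SE(Ŷ) = √(715945.3) = 846.1.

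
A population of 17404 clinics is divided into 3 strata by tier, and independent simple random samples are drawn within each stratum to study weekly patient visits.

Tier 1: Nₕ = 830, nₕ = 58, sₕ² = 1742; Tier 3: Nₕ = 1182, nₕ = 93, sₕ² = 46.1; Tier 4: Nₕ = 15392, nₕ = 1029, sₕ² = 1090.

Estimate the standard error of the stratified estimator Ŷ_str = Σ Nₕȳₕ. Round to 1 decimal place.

Var(Ŷ_str) = Σₕ Nₕ²(1 − fₕ)sₕ²/nₕ.
Tier 1: 830²·(1 − 58/830)·1742/58 = 1.9244895 × 10^7.
Tier 3: 1182²·(1 − 93/1182)·46.1/93 = 638062.66.
Tier 4: 15392²·(1 − 1029/15392)·1090/1029 = 2.3418083 × 10^8.
Sum = 2.5406379 × 10^8.
SE = √(2.5406379 × 10^8) = 15939.4.

15939.4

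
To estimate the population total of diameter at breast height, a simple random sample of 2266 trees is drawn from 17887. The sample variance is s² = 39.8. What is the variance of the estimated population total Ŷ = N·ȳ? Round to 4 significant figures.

Var(Ŷ) = N²·Var(ȳ) = N²·(1 − n/N)·s²/n.
f = 2266/17887 = 0.12668418; Var(ȳ) = 0.87331582·39.8/2266 = 0.01533891.
Var(Ŷ) = 17887² · 0.01533891 = 4.907604 × 10^6.

4.908 × 10^6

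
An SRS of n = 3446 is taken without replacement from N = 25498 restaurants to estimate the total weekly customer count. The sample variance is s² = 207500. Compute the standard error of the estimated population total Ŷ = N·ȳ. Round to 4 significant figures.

184000

Var(Ŷ) = N²·Var(ȳ) = N²·(1 − n/N)·s²/n.
f = 3446/25498 = 0.13514785; Var(ȳ) = 0.86485215·207500/3446 = 52.076849.
Var(Ŷ) = 25498² · 52.076849 = 3.3857659 × 10^10.
SE(Ŷ) = √(3.3857659 × 10^10) = 184000.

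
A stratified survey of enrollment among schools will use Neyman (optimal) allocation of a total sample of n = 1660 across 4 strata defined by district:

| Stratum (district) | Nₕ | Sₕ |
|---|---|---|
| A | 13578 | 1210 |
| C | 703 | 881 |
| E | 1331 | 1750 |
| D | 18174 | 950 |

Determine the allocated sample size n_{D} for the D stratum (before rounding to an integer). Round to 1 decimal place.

Neyman allocation: nₕ = n·NₕSₕ / Σⱼ NⱼSⱼ.
Σ NⱼSⱼ = 13578·1210 + 703·881 + 1331·1750 + 18174·950 = 3.6643273 × 10^7.
n_{D} = 1660·18174·950 / (3.6643273 × 10^7) = 782.1.

782.1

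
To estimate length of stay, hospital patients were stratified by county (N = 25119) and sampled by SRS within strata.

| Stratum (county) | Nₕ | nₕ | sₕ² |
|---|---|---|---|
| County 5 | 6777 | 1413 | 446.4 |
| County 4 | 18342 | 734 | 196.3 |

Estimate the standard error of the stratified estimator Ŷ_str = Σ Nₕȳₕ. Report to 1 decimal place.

Var(Ŷ_str) = Σₕ Nₕ²(1 − fₕ)sₕ²/nₕ.
County 5: 6777²·(1 − 1413/6777)·446.4/1413 = 1.1484399 × 10^7.
County 4: 18342²·(1 − 734/18342)·196.3/734 = 8.6373588 × 10^7.
Sum = 9.7857987 × 10^7.
SE = √(9.7857987 × 10^7) = 9892.3.

9892.3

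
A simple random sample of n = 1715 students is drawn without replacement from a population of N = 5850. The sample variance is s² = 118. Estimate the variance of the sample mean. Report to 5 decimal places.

Under SRS without replacement, Var(ȳ) = (1 − f)·s²/n with f = n/N = 1715/5850 = 0.29316239.
Var(ȳ) = (1 − 0.29316239)·118/1715 = 0.70683761·0.068804665 = 0.048633725.

0.04863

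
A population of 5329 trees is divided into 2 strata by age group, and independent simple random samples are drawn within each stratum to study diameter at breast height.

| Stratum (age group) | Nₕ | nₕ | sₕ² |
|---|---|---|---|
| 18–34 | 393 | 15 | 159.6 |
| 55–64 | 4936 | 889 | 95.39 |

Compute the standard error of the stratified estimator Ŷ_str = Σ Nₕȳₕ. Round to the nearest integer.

1930

Var(Ŷ_str) = Σₕ Nₕ²(1 − fₕ)sₕ²/nₕ.
18–34: 393²·(1 − 15/393)·159.6/15 = 1.5806146 × 10^6.
55–64: 4936²·(1 − 889/4936)·95.39/889 = 2.1434307 × 10^6.
Sum = 3.7240453 × 10^6.
SE = √(3.7240453 × 10^6) = 1930.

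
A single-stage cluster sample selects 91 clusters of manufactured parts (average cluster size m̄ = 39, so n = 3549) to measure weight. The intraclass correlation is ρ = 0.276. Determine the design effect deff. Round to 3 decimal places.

11.488

deff = 1 + (39 − 1)·0.276 = 1 + 10.488 = 11.488.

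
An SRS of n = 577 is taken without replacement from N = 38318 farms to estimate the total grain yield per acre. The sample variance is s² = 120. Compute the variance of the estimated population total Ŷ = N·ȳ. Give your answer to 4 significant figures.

Var(Ŷ) = N²·Var(ȳ) = N²·(1 − n/N)·s²/n.
f = 577/38318 = 0.01505820; Var(ȳ) = 0.98494180·120/577 = 0.20484058.
Var(Ŷ) = 38318² · 0.20484058 = 3.007611 × 10^8.

3.008 × 10^8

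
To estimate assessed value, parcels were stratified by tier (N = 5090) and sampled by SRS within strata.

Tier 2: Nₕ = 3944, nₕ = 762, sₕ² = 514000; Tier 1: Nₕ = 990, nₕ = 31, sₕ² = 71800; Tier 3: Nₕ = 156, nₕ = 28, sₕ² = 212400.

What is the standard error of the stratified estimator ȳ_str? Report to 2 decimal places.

20.43

Var(ȳ_str) = Σₕ Wₕ²(1 − fₕ)sₕ²/nₕ with Wₕ = Nₕ/N, N = 5090.
Tier 2: Wₕ = 0.77485265; term = 0.77485265²·(1 − 0.19320487)·514000/762 = 326.74554.
Tier 1: Wₕ = 0.19449902; term = 0.19449902²·(1 − 0.03131313)·71800/31 = 84.875235.
Tier 3: Wₕ = 0.03064833; term = 0.03064833²·(1 − 0.17948718)·212400/28 = 5.8464937.
Sum = 417.46727.
SE = √(417.46727) = 20.43.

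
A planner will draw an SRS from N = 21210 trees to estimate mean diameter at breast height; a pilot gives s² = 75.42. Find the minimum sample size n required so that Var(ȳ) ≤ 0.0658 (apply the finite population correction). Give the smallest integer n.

1088

Without fpc, n₀ = s²/D = 75.42/0.0658 = 1146.2006.
With fpc, (1 − n/N)·s²/n ≤ D requires n ≥ n₀/(1 + n₀/N) = 1146.2006/(1 + 1146.2006/21210) = 1087.4350.
Rounding up, n = 1088.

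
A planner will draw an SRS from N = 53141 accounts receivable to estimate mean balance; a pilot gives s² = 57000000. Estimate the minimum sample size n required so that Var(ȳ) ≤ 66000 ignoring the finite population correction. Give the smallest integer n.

Without fpc, n₀ = s²/D = 57000000/66000 = 863.6364.
Rounding up, n = 864.

864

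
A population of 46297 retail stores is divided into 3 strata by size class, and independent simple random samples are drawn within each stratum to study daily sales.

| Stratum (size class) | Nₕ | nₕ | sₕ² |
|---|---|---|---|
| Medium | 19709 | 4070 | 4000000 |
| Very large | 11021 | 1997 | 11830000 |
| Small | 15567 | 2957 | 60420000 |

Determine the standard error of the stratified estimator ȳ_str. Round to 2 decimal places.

47.83

Var(ȳ_str) = Σₕ Wₕ²(1 − fₕ)sₕ²/nₕ with Wₕ = Nₕ/N, N = 46297.
Medium: Wₕ = 0.42570793; term = 0.42570793²·(1 − 0.20650464)·4000000/4070 = 141.3297.
Very large: Wₕ = 0.23804998; term = 0.23804998²·(1 − 0.18119953)·11830000/1997 = 274.86603.
Small: Wₕ = 0.33624209; term = 0.33624209²·(1 − 0.18995311)·60420000/2957 = 1871.3013.
Sum = 2287.497.
SE = √(2287.497) = 47.83.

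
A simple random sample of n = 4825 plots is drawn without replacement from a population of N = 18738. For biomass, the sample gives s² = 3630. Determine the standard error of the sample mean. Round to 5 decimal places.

0.74740

Under SRS without replacement, Var(ȳ) = (1 − f)·s²/n with f = n/N = 4825/18738 = 0.25749813.
Var(ȳ) = (1 − 0.25749813)·3630/4825 = 0.74250187·0.75233161 = 0.55860762.
SE(ȳ) = √(0.55860762) = 0.74740.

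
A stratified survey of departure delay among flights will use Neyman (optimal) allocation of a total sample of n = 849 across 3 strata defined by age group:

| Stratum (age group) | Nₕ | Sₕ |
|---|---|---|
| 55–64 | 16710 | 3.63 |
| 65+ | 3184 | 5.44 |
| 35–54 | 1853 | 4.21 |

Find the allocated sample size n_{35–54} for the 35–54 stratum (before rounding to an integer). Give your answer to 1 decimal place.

Neyman allocation: nₕ = n·NₕSₕ / Σⱼ NⱼSⱼ.
Σ NⱼSⱼ = 16710·3.63 + 3184·5.44 + 1853·4.21 = 85779.39.
n_{35–54} = 849·1853·4.21 / 85779.39 = 77.2.

77.2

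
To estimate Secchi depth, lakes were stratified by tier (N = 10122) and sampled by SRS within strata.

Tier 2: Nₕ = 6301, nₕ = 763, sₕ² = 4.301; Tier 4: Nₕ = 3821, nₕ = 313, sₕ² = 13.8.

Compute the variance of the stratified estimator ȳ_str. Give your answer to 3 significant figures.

Var(ȳ_str) = Σₕ Wₕ²(1 − fₕ)sₕ²/nₕ with Wₕ = Nₕ/N, N = 10122.
Tier 2: Wₕ = 0.62250543; term = 0.62250543²·(1 − 0.12109189)·4.301/763 = 0.0019198826.
Tier 4: Wₕ = 0.37749457; term = 0.37749457²·(1 − 0.08191573)·13.8/313 = 0.0057681787.
Sum = 0.0076880613.

0.00769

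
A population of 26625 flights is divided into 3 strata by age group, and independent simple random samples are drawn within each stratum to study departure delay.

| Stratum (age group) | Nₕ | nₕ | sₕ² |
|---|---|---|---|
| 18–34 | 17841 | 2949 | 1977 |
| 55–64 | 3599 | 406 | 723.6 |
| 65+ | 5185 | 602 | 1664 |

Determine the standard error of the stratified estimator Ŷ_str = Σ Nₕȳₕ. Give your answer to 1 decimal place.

Var(Ŷ_str) = Σₕ Nₕ²(1 − fₕ)sₕ²/nₕ.
18–34: 17841²·(1 − 2949/17841)·1977/2949 = 1.7811649 × 10^8.
55–64: 3599²·(1 − 406/3599)·723.6/406 = 2.0481101 × 10^7.
65+: 5185²·(1 − 602/5185)·1664/602 = 6.5683373 × 10^7.
Sum = 2.6428096 × 10^8.
SE = √(2.6428096 × 10^8) = 16256.7.

16256.7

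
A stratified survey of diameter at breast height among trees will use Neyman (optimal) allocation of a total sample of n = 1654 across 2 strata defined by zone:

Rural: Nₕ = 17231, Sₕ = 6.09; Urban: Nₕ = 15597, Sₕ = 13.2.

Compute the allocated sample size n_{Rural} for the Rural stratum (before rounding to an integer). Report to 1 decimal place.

Neyman allocation: nₕ = n·NₕSₕ / Σⱼ NⱼSⱼ.
Σ NⱼSⱼ = 17231·6.09 + 15597·13.2 = 310817.19.
n_{Rural} = 1654·17231·6.09 / 310817.19 = 558.4.

558.4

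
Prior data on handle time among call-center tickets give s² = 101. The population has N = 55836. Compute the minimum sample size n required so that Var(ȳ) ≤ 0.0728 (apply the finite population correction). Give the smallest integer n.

1354

Without fpc, n₀ = s²/D = 101/0.0728 = 1387.3626.
With fpc, (1 − n/N)·s²/n ≤ D requires n ≥ n₀/(1 + n₀/N) = 1387.3626/(1 + 1387.3626/55836) = 1353.7264.
Rounding up, n = 1354.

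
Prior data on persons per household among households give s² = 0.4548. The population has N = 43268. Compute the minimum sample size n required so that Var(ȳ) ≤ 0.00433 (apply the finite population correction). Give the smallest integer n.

Without fpc, n₀ = s²/D = 0.4548/0.00433 = 105.0346.
With fpc, (1 − n/N)·s²/n ≤ D requires n ≥ n₀/(1 + n₀/N) = 105.0346/(1 + 105.0346/43268) = 104.7802.
Rounding up, n = 105.

105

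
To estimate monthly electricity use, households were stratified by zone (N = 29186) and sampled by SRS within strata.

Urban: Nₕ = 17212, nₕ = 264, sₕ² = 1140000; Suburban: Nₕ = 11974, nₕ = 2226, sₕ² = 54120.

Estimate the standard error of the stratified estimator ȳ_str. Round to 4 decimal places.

Var(ȳ_str) = Σₕ Wₕ²(1 − fₕ)sₕ²/nₕ with Wₕ = Nₕ/N, N = 29186.
Urban: Wₕ = 0.58973480; term = 0.58973480²·(1 − 0.01533814)·1140000/264 = 1478.7732.
Suburban: Wₕ = 0.41026520; term = 0.41026520²·(1 − 0.18590279)·54120/2226 = 3.3314879.
Sum = 1482.1047.
SE = √(1482.1047) = 38.4981.

38.4981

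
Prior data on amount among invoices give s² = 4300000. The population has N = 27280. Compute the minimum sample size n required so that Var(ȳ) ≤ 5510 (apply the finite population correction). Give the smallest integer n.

759

Without fpc, n₀ = s²/D = 4300000/5510 = 780.3993.
With fpc, (1 − n/N)·s²/n ≤ D requires n ≥ n₀/(1 + n₀/N) = 780.3993/(1 + 780.3993/27280) = 758.6953.
Rounding up, n = 759.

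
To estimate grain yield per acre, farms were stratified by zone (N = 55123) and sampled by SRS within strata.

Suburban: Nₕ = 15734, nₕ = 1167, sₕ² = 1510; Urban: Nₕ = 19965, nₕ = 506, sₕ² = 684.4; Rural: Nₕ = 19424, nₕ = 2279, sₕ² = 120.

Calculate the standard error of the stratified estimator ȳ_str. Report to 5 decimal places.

Var(ȳ_str) = Σₕ Wₕ²(1 − fₕ)sₕ²/nₕ with Wₕ = Nₕ/N, N = 55123.
Suburban: Wₕ = 0.28543439; term = 0.28543439²·(1 − 0.07417059)·1510/1167 = 0.097599966.
Urban: Wₕ = 0.36219001; term = 0.36219001²·(1 − 0.02534435)·684.4/506 = 0.17293529.
Rural: Wₕ = 0.35237560; term = 0.35237560²·(1 − 0.11732908)·120/2279 = 0.005770951.
Sum = 0.27630621.
SE = √(0.27630621) = 0.52565.

0.52565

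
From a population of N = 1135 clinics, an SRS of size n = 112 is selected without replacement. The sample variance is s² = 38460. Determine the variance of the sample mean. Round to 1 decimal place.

Under SRS without replacement, Var(ȳ) = (1 − f)·s²/n with f = n/N = 112/1135 = 0.09867841.
Var(ȳ) = (1 − 0.09867841)·38460/112 = 0.90132159·343.39286 = 309.50739.

309.5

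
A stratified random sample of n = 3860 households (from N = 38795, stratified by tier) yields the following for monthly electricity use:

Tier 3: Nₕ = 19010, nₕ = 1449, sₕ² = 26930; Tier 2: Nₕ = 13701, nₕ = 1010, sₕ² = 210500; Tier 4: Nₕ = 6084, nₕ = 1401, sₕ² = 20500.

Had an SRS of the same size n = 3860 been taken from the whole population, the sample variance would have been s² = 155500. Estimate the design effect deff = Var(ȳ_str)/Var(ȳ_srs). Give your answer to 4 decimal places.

0.7850

Var(ȳ_str) = Σ Wₕ²(1−fₕ)sₕ²/nₕ with Wₕ = Nₕ/38795:
  Tier 3: (19010/38795)²·(1−1449/19010)·26930/1449 = 4.122378
  Tier 2: (13701/38795)²·(1−1010/13701)·210500/1010 = 24.078383
  Tier 4: (6084/38795)²·(1−1401/6084)·20500/1401 = 0.2769986
  → Var(ȳ_str) = 28.47776.
Var(ȳ_srs) = (1 − 3860/38795)·155500/3860 = 36.276726.
deff = 28.47776 / 36.276726 = 0.7850.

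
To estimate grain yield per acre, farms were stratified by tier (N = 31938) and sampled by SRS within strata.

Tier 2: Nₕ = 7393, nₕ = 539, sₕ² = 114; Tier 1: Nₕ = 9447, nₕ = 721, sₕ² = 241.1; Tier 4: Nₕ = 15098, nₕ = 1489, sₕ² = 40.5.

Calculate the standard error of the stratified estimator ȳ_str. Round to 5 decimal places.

0.20739

Var(ȳ_str) = Σₕ Wₕ²(1 − fₕ)sₕ²/nₕ with Wₕ = Nₕ/N, N = 31938.
Tier 2: Wₕ = 0.23147974; term = 0.23147974²·(1 − 0.07290680)·114/539 = 0.010506679.
Tier 1: Wₕ = 0.29579185; term = 0.29579185²·(1 − 0.07632053)·241.1/721 = 0.027024374.
Tier 4: Wₕ = 0.47272841; term = 0.47272841²·(1 − 0.09862233)·40.5/1489 = 0.0054788641.
Sum = 0.043009917.
SE = √(0.043009917) = 0.20739.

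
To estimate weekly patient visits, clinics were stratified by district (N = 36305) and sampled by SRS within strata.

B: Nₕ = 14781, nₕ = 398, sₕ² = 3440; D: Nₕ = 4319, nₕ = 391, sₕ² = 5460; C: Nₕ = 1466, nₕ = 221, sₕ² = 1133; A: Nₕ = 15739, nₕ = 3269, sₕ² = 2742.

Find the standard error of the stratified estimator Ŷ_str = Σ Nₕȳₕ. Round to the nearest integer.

47417

Var(Ŷ_str) = Σₕ Nₕ²(1 − fₕ)sₕ²/nₕ.
B: 14781²·(1 − 398/14781)·3440/398 = 1.8375056 × 10^9.
D: 4319²·(1 − 391/4319)·5460/391 = 2.36903 × 10^8.
C: 1466²·(1 − 221/1466)·1133/221 = 9.3570933 × 10^6.
A: 15739²·(1 − 3269/15739)·2742/3269 = 1.6462513 × 10^8.
Sum = 2.2483908 × 10^9.
SE = √(2.2483908 × 10^9) = 47417.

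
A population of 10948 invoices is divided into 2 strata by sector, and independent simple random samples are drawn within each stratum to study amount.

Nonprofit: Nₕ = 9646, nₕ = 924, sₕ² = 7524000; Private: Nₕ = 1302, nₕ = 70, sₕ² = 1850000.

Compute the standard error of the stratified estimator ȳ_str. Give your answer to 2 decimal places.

77.91

Var(ȳ_str) = Σₕ Wₕ²(1 − fₕ)sₕ²/nₕ with Wₕ = Nₕ/N, N = 10948.
Nonprofit: Wₕ = 0.88107417; term = 0.88107417²·(1 − 0.09579100)·7524000/924 = 5715.7152.
Private: Wₕ = 0.11892583; term = 0.11892583²·(1 − 0.05376344)·1850000/70 = 353.69246.
Sum = 6069.4077.
SE = √(6069.4077) = 77.91.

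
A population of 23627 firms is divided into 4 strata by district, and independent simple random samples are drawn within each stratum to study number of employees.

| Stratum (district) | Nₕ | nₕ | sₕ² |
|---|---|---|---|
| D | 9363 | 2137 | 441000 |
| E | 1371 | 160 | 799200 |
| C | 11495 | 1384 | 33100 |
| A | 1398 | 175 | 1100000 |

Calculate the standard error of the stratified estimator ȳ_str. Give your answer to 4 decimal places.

Var(ȳ_str) = Σₕ Wₕ²(1 − fₕ)sₕ²/nₕ with Wₕ = Nₕ/N, N = 23627.
D: Wₕ = 0.39628391; term = 0.39628391²·(1 − 0.22823881)·441000/2137 = 25.010933.
E: Wₕ = 0.05802683; term = 0.05802683²·(1 − 0.11670314)·799200/160 = 14.855933.
C: Wₕ = 0.48651966; term = 0.48651966²·(1 − 0.12040017)·33100/1384 = 4.9794093.
A: Wₕ = 0.05916959; term = 0.05916959²·(1 − 0.12517883)·1100000/175 = 19.251789.
Sum = 64.098064.
SE = √(64.098064) = 8.0061.

8.0061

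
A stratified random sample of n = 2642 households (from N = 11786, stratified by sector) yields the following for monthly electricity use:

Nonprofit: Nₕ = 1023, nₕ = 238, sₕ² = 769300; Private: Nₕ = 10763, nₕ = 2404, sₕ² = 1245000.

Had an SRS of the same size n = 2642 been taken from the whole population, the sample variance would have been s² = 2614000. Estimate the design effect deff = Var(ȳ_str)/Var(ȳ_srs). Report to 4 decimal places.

Var(ȳ_str) = Σ Wₕ²(1−fₕ)sₕ²/nₕ with Wₕ = Nₕ/11786:
  Nonprofit: (1023/11786)²·(1−238/1023)·769300/238 = 18.686639
  Private: (10763/11786)²·(1−2404/10763)·1245000/2404 = 335.42056
  → Var(ȳ_str) = 354.1072.
Var(ȳ_srs) = (1 − 2642/11786)·2614000/2642 = 767.61341.
deff = 354.1072 / 767.61341 = 0.4613.

0.4613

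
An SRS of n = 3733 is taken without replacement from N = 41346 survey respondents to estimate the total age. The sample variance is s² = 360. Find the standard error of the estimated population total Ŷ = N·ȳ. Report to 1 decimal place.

Var(Ŷ) = N²·Var(ȳ) = N²·(1 − n/N)·s²/n.
f = 3733/41346 = 0.09028685; Var(ȳ) = 0.90971315·360/3733 = 0.087730173.
Var(Ŷ) = 41346² · 0.087730173 = 1.49974 × 10^8.
SE(Ŷ) = √(1.49974 × 10^8) = 12246.4.

12246.4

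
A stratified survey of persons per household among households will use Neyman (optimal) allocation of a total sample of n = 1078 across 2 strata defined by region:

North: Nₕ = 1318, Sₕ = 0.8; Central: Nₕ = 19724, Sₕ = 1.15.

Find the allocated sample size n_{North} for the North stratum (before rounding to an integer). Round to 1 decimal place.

47.9

Neyman allocation: nₕ = n·NₕSₕ / Σⱼ NⱼSⱼ.
Σ NⱼSⱼ = 1318·0.8 + 19724·1.15 = 23737.
n_{North} = 1078·1318·0.8 / 23737 = 47.9.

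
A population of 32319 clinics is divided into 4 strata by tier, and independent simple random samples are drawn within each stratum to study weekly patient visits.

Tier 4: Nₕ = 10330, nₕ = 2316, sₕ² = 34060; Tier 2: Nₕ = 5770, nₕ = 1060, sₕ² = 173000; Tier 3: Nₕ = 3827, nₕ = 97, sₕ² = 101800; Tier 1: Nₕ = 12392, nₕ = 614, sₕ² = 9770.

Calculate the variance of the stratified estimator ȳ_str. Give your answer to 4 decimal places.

Var(ȳ_str) = Σₕ Wₕ²(1 − fₕ)sₕ²/nₕ with Wₕ = Nₕ/N, N = 32319.
Tier 4: Wₕ = 0.31962623; term = 0.31962623²·(1 − 0.22420136)·34060/2316 = 1.1655742.
Tier 2: Wₕ = 0.17853275; term = 0.17853275²·(1 − 0.18370884)·173000/1060 = 4.2464022.
Tier 3: Wₕ = 0.11841332; term = 0.11841332²·(1 − 0.02534622)·101800/97 = 14.342588.
Tier 1: Wₕ = 0.38342771; term = 0.38342771²·(1 − 0.04954810)·9770/614 = 2.2234293.
Sum = 21.977994.

21.9780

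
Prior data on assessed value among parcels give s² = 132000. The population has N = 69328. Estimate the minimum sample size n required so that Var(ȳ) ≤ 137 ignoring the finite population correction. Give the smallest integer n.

Without fpc, n₀ = s²/D = 132000/137 = 963.5036.
Rounding up, n = 964.

964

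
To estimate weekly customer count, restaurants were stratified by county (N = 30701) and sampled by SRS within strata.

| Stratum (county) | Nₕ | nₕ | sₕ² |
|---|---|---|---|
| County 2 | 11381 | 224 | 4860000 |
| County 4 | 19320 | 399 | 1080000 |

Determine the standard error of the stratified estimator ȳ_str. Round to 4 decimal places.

Var(ȳ_str) = Σₕ Wₕ²(1 − fₕ)sₕ²/nₕ with Wₕ = Nₕ/N, N = 30701.
County 2: Wₕ = 0.37070454; term = 0.37070454²·(1 − 0.01968193)·4860000/224 = 2922.8805.
County 4: Wₕ = 0.62929546; term = 0.62929546²·(1 − 0.02065217)·1080000/399 = 1049.7769.
Sum = 3972.6574.
SE = √(3972.6574) = 63.0290.

63.0290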